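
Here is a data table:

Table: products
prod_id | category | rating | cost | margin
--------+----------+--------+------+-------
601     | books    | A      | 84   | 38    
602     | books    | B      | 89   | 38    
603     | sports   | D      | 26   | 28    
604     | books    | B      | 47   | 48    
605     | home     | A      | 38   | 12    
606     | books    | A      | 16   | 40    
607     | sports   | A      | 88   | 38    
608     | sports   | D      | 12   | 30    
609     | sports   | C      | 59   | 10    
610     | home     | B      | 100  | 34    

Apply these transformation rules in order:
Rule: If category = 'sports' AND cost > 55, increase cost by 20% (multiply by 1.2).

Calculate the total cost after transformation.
588.4

Step 1: Find records where category = 'sports' AND cost > 55
Step 2: 2 records match, summing to 147
Step 3: After multiplier: 147 × 1.2 = 176.4
Step 4: Unaffected records sum: 412
Step 5: Final sum = 176.4 + 412 = 588.4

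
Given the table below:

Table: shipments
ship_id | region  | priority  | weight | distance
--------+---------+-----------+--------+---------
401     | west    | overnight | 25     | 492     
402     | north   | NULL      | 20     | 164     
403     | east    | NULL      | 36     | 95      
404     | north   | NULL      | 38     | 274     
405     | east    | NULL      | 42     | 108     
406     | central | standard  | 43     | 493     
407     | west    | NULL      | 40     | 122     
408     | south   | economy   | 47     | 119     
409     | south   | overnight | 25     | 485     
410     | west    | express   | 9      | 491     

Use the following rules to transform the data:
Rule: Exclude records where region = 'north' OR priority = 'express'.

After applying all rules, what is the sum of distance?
1914

Step 1: Find records where region = 'north' OR priority = 'express'
Step 2: 3 records match, summing to 929
Step 3: Original sum: 2843
Step 4: Remaining sum = 2843 - 929 = 1914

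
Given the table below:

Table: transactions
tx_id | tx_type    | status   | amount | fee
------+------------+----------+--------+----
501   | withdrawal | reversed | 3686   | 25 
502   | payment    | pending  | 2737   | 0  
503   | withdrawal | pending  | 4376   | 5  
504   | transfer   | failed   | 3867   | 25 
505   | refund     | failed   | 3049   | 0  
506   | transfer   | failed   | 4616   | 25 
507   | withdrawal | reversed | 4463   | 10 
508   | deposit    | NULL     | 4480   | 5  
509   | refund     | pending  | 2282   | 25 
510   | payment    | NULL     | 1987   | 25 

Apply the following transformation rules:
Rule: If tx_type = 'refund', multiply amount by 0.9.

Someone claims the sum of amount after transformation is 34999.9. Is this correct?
No, the correct result is 35009.9.

Step 1: Calculate the correct sum after transformation
Step 2: Apply multiplier 0.9 to records where tx_type = 'refund'
Step 3: Correct result = 35009.9
Step 4: Claimed result = 34999.9
Step 5: 35009.9 ≠ 34999.9
Conclusion: The claimed result is incorrect. The correct answer is 35009.9.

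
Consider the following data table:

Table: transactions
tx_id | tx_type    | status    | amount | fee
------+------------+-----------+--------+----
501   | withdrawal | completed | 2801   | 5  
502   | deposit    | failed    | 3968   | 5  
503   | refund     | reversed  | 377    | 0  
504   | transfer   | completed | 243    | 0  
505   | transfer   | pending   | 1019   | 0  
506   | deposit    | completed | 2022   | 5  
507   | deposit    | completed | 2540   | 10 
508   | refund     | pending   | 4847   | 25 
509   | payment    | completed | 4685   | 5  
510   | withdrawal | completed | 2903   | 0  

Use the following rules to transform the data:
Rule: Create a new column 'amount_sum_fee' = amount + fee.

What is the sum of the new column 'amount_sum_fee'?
25460

Step 1: For each record, compute amount + fee
Example calculations:
  2801 + 5 = 2806
  3968 + 5 = 3973
  377 + 0 = 377
  ...
Step 2: Sum all derived values
Step 3: Total = 25460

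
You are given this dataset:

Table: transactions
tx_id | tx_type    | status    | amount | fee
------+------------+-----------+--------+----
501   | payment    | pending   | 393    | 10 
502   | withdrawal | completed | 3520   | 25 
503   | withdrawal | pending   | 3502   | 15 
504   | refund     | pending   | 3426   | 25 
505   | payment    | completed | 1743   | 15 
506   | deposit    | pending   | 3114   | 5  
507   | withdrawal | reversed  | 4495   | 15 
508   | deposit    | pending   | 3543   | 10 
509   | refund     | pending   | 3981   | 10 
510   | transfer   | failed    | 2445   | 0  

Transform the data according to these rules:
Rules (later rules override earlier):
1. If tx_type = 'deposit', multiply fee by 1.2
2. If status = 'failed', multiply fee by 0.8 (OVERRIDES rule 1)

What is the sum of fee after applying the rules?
133.0

Step 1: Rule 2 takes priority for records with status = 'failed'
  - 1 records: 0 × 0.8 = 0.0
Step 2: Rule 1 applies to remaining records with tx_type = 'deposit'
  - 2 records: 15 × 1.2 = 18.0
Step 3: Other records unchanged: 115
Step 4: Final sum = 0.0 + 18.0 + 115 = 133.0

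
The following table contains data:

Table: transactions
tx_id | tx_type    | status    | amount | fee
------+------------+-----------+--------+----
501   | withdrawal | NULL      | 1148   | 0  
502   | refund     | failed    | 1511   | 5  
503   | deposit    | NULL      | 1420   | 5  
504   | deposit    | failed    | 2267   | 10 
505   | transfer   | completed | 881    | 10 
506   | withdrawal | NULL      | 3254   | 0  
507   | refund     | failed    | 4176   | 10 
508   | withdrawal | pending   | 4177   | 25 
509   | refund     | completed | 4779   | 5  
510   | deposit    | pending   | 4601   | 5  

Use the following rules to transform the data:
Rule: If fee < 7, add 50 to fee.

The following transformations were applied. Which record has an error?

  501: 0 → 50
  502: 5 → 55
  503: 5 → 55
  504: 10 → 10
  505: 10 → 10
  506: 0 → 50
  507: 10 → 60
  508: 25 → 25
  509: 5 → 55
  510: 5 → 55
Record 507 has an error. The correct transformed value should be 10, not 60.

Step 1: Check each record against the rule
Step 2: Record 507 has fee = 10
Step 3: Since 10 >= 7, the bonus should not have been applied
Step 4: Correct value = 10, but claimed value = 60
Conclusion: Record 507 has the error.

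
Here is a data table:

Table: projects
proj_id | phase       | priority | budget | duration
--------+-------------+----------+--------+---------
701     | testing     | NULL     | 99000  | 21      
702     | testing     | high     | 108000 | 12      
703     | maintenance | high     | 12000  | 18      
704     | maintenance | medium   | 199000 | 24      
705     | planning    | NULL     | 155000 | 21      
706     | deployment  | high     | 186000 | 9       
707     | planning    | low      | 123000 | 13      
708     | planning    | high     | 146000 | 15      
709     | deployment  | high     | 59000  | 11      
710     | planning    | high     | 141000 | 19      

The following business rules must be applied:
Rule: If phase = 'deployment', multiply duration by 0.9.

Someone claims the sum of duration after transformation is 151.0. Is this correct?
No, the correct result is 161.0.

Step 1: Calculate the correct sum after transformation
Step 2: Apply multiplier 0.9 to records where phase = 'deployment'
Step 3: Correct result = 161.0
Step 4: Claimed result = 151.0
Step 5: 161.0 ≠ 151.0
Conclusion: The claimed result is incorrect. The correct answer is 161.0.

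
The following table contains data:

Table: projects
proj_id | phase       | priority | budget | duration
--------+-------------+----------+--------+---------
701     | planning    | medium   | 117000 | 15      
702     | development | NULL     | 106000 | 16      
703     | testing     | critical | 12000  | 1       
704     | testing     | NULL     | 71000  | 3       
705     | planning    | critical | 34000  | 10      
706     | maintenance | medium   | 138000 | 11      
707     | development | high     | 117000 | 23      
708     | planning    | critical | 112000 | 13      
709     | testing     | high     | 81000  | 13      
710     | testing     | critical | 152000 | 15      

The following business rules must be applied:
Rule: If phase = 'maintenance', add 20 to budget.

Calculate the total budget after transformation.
940020

Step 1: Count records where phase = 'maintenance': 1
Step 2: Total bonus added: 1 × 20 = 20
Step 3: Original sum of budget: 940000
Step 4: Final sum = 940000 + 20 = 940020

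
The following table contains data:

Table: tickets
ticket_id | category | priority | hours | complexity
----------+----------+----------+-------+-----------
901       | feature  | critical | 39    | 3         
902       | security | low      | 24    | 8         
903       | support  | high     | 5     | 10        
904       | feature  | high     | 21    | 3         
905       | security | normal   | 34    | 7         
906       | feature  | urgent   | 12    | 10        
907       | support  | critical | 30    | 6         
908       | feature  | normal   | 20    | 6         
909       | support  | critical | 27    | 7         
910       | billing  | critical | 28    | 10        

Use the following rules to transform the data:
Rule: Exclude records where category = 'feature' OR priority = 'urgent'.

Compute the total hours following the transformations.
148

Step 1: Find records where category = 'feature' OR priority = 'urgent'
Step 2: 4 records match, summing to 92
Step 3: Original sum: 240
Step 4: Remaining sum = 240 - 92 = 148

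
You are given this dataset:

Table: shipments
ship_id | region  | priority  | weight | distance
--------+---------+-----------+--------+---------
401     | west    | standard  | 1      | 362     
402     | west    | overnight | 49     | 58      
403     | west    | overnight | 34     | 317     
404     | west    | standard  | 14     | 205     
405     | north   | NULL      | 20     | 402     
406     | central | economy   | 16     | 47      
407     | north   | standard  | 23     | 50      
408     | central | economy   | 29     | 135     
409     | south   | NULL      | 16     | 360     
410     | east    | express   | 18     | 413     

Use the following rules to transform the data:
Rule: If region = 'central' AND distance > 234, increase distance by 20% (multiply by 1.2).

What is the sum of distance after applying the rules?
2349

Step 1: Find records where region = 'central' AND distance > 234
Step 2: 0 records match, summing to 0
Step 3: After multiplier: 0 × 1.2 = 0.0
Step 4: Unaffected records sum: 2349
Step 5: Final sum = 0.0 + 2349 = 2349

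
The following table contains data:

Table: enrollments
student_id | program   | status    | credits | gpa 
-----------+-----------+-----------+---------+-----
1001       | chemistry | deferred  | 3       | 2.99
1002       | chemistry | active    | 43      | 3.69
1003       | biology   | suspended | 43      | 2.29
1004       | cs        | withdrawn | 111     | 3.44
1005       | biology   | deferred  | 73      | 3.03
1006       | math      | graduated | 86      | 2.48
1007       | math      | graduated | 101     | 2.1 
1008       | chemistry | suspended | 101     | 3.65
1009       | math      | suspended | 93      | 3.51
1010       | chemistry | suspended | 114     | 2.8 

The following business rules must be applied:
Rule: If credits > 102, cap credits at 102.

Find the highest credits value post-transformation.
102

Step 1: Original maximum credits = 114
Step 2: Apply cap at 102
Step 3: 2 records had credits > 102 and were capped
Step 4: Maximum after transformation = 102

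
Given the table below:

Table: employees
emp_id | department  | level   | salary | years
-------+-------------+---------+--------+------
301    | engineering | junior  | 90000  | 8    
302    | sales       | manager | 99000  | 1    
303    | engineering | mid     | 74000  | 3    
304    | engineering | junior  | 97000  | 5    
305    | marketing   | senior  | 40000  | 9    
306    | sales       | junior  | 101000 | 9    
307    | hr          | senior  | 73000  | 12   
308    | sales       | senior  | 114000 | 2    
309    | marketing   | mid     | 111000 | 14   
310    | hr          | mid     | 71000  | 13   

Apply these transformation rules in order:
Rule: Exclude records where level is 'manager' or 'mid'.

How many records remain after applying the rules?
6

Step 1: Count records to exclude
  - 1 (manager) + 3 (mid) = 4 records
Step 2: Total records: 10
Step 3: Remaining = 10 - 4 = 6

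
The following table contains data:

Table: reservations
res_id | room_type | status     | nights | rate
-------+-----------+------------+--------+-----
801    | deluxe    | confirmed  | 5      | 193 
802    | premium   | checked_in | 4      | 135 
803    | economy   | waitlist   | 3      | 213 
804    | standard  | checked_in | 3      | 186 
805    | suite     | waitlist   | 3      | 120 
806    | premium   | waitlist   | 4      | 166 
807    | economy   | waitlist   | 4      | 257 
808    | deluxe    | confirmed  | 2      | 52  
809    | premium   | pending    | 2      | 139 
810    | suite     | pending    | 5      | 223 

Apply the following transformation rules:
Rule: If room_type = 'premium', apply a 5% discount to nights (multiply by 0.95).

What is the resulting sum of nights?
34.5

Step 1: Records with room_type = 'premium' have total nights = 10
Step 2: Apply multiplier: 10 × 0.95 = 9.5
Step 3: Other records total: 25
Step 4: Final sum = 9.5 + 25 = 34.5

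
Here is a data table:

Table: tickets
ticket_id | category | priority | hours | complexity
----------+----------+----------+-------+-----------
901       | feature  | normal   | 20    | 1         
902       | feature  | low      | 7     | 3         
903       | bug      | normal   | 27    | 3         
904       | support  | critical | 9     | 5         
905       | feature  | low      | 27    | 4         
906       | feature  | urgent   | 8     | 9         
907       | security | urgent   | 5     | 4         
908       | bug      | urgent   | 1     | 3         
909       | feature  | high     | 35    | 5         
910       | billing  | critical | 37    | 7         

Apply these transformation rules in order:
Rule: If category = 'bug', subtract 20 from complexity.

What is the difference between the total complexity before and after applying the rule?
40

Step 1: Original sum of complexity = 44
Step 2: 2 records have category = 'bug'
Step 3: Each affected record changes by -20
Step 4: Total change = 2 × -20 = -40
Step 5: New sum = 44 + -40 = 4
Step 6: Difference = |4 - 44| = 40
        (Sum decreased by 40)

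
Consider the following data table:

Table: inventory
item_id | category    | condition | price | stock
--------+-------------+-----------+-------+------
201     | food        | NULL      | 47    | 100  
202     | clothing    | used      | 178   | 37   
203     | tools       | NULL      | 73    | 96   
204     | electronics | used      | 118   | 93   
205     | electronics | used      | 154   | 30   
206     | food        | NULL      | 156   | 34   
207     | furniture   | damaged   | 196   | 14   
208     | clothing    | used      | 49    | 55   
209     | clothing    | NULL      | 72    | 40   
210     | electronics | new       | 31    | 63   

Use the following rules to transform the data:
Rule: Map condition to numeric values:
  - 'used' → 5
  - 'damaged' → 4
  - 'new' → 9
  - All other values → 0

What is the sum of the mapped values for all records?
33

Step 1: Apply mapping to each record
Step 2: Count by status:
  'used': 4 records × 5 = 20
  'damaged': 1 records × 4 = 4
  'new': 1 records × 9 = 9
Step 3: Sum all mapped values = 33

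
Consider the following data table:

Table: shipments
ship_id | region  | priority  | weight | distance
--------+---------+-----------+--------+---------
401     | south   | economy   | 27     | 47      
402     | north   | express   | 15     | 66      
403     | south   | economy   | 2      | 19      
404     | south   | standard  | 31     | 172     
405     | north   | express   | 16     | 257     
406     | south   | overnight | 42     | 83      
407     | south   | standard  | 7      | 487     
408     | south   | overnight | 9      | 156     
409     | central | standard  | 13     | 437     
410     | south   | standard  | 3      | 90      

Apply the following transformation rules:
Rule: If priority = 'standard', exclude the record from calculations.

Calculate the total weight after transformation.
111

Step 1: Identify records where priority = 'standard'
Step 2: The excluded records sum to 54
Step 3: Original total weight = 165
Step 4: Remaining total = 165 - 54 = 111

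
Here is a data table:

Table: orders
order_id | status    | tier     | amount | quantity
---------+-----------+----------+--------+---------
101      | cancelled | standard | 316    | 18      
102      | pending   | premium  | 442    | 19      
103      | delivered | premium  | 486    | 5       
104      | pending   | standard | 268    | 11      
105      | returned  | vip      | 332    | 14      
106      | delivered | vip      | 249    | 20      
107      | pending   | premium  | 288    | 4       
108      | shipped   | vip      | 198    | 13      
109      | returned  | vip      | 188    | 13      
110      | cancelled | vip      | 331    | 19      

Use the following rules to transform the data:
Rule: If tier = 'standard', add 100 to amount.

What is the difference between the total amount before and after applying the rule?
200

Step 1: Original sum of amount = 3098
Step 2: 2 records have tier = 'standard'
Step 3: Each affected record changes by 100
Step 4: Total change = 2 × 100 = 200
Step 5: New sum = 3098 + 200 = 3298
Step 6: Difference = |3298 - 3098| = 200
        (Sum increased by 200)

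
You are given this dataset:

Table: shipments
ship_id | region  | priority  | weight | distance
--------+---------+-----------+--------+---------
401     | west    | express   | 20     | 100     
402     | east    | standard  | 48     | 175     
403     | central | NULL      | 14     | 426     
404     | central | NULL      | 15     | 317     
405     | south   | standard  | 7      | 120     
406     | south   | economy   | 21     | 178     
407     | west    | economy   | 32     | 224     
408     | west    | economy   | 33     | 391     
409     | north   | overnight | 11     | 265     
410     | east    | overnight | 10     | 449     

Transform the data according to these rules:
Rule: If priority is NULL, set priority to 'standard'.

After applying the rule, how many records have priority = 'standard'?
4

Step 1: Count records where priority IS NULL
Step 2: Found 2 records with NULL priority
Step 3: These records will have priority set to 'standard'
Step 4: Records already having priority = 'standard': 2
Step 5: Answer: 2 + 2 = 4 records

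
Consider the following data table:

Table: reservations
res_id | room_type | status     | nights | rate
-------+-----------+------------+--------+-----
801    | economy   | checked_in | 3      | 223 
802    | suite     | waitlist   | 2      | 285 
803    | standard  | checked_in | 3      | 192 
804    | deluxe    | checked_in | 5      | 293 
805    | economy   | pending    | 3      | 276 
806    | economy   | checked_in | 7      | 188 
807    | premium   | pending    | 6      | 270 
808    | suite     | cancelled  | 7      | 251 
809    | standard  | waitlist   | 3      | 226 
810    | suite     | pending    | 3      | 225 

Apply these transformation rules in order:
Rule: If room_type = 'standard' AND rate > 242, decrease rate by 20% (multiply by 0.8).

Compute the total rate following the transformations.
2429

Step 1: Find records where room_type = 'standard' AND rate > 242
Step 2: 0 records match, summing to 0
Step 3: After multiplier: 0 × 0.8 = 0.0
Step 4: Unaffected records sum: 2429
Step 5: Final sum = 0.0 + 2429 = 2429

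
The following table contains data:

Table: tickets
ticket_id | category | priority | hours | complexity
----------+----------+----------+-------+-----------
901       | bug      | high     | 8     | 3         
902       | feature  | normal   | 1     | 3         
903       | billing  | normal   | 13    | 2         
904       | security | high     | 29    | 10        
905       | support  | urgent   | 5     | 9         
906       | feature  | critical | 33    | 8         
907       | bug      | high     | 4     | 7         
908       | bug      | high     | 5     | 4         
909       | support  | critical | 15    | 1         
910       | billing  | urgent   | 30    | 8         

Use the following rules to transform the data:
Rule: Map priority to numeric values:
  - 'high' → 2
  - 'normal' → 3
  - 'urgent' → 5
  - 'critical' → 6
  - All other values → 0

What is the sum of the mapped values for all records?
36

Step 1: Apply mapping to each record
Step 2: Count by status:
  'high': 4 records × 2 = 8
  'normal': 2 records × 3 = 6
  'urgent': 2 records × 5 = 10
  'critical': 2 records × 6 = 12
Step 3: Sum all mapped values = 36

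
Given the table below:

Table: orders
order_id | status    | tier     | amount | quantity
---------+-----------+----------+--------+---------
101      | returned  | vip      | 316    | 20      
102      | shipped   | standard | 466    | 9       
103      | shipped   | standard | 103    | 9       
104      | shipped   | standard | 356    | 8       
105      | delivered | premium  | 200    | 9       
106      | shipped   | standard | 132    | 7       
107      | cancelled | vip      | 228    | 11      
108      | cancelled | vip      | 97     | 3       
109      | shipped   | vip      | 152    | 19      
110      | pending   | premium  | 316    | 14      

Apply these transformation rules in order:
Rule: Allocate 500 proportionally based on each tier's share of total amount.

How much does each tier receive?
premium: 109.04, standard: 223.37, vip: 167.58

Step 1: Calculate total amount = 2366
Step 2: Calculate each tier's proportion:
  premium: 516/2366 = 21.81% → 109.04
  standard: 1057/2366 = 44.67% → 223.37
  vip: 793/2366 = 33.52% → 167.58
Step 3: Verify: sum of allocations ≈ 500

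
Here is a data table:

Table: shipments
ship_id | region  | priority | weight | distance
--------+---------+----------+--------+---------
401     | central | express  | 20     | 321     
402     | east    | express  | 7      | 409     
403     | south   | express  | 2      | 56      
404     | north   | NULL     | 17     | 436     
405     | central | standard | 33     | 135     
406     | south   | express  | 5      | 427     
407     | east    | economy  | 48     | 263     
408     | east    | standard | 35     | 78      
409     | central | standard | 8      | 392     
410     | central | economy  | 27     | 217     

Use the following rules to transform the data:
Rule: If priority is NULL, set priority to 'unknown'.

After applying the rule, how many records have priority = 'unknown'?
1

Step 1: Count records where priority IS NULL
Step 2: Found 1 records with NULL priority
Step 3: These records will have priority set to 'unknown'
Step 4: Records already having priority = 'unknown': 0
Step 5: Answer: 1 + 0 = 1 records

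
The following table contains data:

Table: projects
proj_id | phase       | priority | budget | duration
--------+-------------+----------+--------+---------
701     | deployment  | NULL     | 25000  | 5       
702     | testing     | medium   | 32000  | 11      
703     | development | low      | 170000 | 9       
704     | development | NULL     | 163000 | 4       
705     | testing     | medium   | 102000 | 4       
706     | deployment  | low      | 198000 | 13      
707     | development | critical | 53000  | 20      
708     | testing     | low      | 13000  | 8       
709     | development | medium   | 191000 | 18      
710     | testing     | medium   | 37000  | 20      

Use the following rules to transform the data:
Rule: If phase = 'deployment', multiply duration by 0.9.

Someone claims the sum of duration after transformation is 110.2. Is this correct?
Yes, the result is correct.

Step 1: Calculate the correct sum after transformation
Step 2: Apply multiplier 0.9 to records where phase = 'deployment'
Step 3: Correct result = 110.2
Step 4: Claimed result = 110.2
Step 5: 110.2 = 110.2 ✓
Conclusion: The claimed result is correct.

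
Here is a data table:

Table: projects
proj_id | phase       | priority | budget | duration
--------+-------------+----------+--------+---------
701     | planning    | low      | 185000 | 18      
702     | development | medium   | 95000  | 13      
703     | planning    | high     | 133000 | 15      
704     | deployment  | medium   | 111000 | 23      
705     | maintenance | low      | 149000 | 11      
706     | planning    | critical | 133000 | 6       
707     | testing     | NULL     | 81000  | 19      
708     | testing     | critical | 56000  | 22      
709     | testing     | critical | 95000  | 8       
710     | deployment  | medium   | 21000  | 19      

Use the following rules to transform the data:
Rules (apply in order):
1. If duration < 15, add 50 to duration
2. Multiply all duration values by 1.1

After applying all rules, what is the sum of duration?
389.4

Step 1: Apply Rule 1 - Add 50 to records with duration < 15
  - 4 records affected: 38 + (4 × 50) = 238
  - Unaffected records: 116
  - Sum after Rule 1: 354
Step 2: Apply Rule 2 - Multiply all by 1.1
  - 354 × 1.1 = 389.4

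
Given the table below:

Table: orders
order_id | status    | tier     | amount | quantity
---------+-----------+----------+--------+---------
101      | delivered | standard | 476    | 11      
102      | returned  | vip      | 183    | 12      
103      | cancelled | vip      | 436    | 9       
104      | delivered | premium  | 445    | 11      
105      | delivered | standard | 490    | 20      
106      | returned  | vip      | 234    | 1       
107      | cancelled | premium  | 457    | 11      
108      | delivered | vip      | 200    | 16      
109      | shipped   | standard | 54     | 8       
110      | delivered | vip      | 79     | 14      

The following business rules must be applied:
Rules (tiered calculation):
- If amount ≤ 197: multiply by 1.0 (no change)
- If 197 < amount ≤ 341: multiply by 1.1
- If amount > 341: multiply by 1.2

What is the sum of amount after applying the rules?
3558.2

Step 1: Tier 1 (amount ≤ 197): 3 records, sum = 316 × 1.0 = 316.0
Step 2: Tier 2 (197 < amount ≤ 341): 2 records, sum = 434 × 1.1 = 477.4
Step 3: Tier 3 (amount > 341): 5 records, sum = 2304 × 1.2 = 2764.8
Step 4: Final sum = 316.0 + 477.4 + 2764.8 = 3558.2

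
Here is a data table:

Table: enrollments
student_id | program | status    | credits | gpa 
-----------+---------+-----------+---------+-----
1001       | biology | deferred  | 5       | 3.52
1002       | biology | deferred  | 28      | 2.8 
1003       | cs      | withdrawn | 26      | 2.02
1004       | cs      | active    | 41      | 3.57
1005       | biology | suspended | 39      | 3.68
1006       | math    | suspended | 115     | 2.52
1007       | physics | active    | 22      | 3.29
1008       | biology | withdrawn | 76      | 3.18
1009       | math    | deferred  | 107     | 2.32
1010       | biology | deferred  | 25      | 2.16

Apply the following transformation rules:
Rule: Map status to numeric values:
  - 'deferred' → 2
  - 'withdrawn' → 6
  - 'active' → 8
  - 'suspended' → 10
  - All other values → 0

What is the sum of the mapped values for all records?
56

Step 1: Apply mapping to each record
Step 2: Count by status:
  'deferred': 4 records × 2 = 8
  'withdrawn': 2 records × 6 = 12
  'active': 2 records × 8 = 16
  'suspended': 2 records × 10 = 20
Step 3: Sum all mapped values = 56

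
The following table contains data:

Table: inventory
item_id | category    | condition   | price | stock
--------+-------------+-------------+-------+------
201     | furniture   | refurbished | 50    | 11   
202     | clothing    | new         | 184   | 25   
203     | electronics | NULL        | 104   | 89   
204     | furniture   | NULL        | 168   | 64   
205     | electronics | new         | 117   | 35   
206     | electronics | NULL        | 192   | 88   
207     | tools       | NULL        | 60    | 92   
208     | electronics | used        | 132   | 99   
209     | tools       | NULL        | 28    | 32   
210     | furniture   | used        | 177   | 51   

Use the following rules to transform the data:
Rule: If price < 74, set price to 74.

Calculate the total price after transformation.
1296

Step 1: 3 records have price < 74
Step 2: These records originally summed to 138
Step 3: After setting to minimum: 3 × 74 = 222
Step 4: Unaffected records sum: 1074
Step 5: Final sum = 222 + 1074 = 1296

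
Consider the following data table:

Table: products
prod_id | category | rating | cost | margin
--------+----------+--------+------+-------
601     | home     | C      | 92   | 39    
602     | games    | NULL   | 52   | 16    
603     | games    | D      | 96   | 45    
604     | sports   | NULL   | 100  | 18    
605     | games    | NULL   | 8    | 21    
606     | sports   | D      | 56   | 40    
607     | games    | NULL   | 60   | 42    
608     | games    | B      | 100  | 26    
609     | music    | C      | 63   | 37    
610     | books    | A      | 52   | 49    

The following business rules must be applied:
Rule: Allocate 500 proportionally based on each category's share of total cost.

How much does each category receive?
books: 38.29, games: 232.7, home: 67.75, music: 46.39, sports: 114.87

Step 1: Calculate total cost = 679
Step 2: Calculate each category's proportion:
  books: 52/679 = 7.66% → 38.29
  games: 316/679 = 46.54% → 232.7
  home: 92/679 = 13.55% → 67.75
  music: 63/679 = 9.28% → 46.39
  sports: 156/679 = 22.97% → 114.87
Step 3: Verify: sum of allocations ≈ 500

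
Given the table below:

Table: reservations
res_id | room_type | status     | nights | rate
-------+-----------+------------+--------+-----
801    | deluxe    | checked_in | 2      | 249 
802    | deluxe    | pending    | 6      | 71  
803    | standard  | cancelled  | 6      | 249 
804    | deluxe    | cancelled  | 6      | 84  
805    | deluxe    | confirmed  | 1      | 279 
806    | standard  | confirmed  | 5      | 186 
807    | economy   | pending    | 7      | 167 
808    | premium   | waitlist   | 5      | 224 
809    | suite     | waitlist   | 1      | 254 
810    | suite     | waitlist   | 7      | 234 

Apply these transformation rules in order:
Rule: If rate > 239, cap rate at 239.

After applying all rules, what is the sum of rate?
1922

Step 1: 4 records have rate > 239
Step 2: These records originally summed to 1031
Step 3: After capping: 4 × 239 = 956
Step 4: Unaffected records sum: 966
Step 5: Final sum = 956 + 966 = 1922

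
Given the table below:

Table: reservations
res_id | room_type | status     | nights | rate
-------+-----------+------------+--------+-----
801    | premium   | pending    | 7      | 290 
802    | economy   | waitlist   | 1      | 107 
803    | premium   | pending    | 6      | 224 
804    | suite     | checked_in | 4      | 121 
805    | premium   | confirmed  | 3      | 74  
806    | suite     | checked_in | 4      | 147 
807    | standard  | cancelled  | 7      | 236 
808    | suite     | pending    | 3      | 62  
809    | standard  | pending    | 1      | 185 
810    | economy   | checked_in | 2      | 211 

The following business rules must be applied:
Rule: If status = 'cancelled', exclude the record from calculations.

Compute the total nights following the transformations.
31

Step 1: Identify records where status = 'cancelled'
Step 2: The excluded records sum to 7
Step 3: Original total nights = 38
Step 4: Remaining total = 38 - 7 = 31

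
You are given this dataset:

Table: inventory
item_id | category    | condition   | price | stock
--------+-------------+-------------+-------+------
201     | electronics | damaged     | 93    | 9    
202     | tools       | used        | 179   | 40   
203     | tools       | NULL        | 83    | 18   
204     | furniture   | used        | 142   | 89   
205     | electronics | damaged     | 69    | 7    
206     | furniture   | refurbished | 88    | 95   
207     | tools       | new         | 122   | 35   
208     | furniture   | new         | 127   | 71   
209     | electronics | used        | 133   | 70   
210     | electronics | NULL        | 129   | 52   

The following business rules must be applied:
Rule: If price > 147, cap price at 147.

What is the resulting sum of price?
1133

Step 1: 1 records have price > 147
Step 2: These records originally summed to 179
Step 3: After capping: 1 × 147 = 147
Step 4: Unaffected records sum: 986
Step 5: Final sum = 147 + 986 = 1133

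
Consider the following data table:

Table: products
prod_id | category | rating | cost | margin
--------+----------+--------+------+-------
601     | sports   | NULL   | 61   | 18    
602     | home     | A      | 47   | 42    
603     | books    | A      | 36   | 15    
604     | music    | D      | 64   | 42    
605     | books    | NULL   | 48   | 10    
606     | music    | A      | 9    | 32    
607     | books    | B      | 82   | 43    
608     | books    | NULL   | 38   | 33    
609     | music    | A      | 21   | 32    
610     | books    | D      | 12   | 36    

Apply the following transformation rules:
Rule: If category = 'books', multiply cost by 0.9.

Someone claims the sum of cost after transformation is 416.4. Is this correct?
No, the correct result is 396.4.

Step 1: Calculate the correct sum after transformation
Step 2: Apply multiplier 0.9 to records where category = 'books'
Step 3: Correct result = 396.4
Step 4: Claimed result = 416.4
Step 5: 396.4 ≠ 416.4
Conclusion: The claimed result is incorrect. The correct answer is 396.4.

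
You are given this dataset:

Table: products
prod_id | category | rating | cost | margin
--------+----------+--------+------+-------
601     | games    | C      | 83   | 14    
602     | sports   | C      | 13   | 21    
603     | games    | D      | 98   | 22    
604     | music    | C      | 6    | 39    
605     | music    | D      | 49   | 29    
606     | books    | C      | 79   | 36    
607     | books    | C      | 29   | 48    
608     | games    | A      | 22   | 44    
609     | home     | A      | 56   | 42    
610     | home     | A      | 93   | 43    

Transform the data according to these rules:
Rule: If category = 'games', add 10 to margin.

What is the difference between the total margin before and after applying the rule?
30

Step 1: Original sum of margin = 338
Step 2: 3 records have category = 'games'
Step 3: Each affected record changes by 10
Step 4: Total change = 3 × 10 = 30
Step 5: New sum = 338 + 30 = 368
Step 6: Difference = |368 - 338| = 30
        (Sum increased by 30)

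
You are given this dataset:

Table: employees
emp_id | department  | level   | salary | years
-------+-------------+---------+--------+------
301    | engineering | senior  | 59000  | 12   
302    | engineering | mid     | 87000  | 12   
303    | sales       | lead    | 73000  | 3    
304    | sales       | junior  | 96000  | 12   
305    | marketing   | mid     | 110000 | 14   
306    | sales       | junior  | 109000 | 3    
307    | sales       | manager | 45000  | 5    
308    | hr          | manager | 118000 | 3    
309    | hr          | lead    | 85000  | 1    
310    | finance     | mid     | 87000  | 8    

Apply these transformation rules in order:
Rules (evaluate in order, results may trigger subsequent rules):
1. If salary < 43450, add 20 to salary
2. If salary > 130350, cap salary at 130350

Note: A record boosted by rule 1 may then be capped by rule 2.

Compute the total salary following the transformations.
869000

Step 1: Apply rule 1 to records with salary < 43450
  - 0 records get bonus of 20
  - Of these, 0 records then exceed 130350 and get capped
Step 2: Apply rule 2 to records with salary > 130350
  - 0 records (original) are capped
Step 3: Calculate final sum = 869000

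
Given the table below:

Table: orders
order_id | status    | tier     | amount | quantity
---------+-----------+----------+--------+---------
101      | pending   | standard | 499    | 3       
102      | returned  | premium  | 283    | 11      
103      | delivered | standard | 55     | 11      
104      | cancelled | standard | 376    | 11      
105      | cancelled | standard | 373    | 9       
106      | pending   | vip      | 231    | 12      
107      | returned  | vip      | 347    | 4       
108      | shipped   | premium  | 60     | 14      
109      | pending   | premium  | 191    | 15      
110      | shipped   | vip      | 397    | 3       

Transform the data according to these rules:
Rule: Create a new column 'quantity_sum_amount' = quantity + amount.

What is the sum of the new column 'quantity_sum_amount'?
2905

Step 1: For each record, compute quantity + amount
Example calculations:
  3 + 499 = 502
  11 + 283 = 294
  11 + 55 = 66
  ...
Step 2: Sum all derived values
Step 3: Total = 2905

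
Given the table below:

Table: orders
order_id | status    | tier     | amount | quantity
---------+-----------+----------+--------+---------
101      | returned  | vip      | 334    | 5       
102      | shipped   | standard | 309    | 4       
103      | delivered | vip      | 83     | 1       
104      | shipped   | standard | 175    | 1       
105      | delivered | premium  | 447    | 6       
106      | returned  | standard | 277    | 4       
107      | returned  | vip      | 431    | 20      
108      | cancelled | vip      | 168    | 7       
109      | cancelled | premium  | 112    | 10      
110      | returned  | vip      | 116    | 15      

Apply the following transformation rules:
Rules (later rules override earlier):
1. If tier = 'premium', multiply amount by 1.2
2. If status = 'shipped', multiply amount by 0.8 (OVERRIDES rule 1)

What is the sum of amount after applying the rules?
2467.0

Step 1: Rule 2 takes priority for records with status = 'shipped'
  - 2 records: 484 × 0.8 = 387.2
Step 2: Rule 1 applies to remaining records with tier = 'premium'
  - 2 records: 559 × 1.2 = 670.8
Step 3: Other records unchanged: 1409
Step 4: Final sum = 387.2 + 670.8 + 1409 = 2467.0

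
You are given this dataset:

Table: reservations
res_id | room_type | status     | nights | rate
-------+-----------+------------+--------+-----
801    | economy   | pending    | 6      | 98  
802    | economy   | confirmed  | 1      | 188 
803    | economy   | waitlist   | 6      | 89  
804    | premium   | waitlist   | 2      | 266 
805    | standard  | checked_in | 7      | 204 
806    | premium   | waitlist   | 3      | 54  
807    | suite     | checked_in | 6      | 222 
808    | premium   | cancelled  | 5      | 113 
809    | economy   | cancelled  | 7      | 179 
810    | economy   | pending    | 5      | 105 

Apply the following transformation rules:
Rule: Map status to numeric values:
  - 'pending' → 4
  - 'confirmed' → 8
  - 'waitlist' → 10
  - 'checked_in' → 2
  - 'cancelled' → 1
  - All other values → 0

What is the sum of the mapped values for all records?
52

Step 1: Apply mapping to each record
Step 2: Count by status:
  'pending': 2 records × 4 = 8
  'confirmed': 1 records × 8 = 8
  'waitlist': 3 records × 10 = 30
  'checked_in': 2 records × 2 = 4
  'cancelled': 2 records × 1 = 2
Step 3: Sum all mapped values = 52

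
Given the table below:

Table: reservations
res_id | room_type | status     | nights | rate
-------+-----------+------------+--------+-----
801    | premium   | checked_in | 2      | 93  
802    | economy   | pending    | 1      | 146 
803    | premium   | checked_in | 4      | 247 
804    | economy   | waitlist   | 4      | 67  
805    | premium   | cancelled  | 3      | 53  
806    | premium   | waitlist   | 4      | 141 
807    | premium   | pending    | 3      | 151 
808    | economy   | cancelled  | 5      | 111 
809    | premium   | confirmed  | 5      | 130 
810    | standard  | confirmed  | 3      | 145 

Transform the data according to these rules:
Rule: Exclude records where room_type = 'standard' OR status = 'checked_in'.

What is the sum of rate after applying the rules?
799

Step 1: Find records where room_type = 'standard' OR status = 'checked_in'
Step 2: 3 records match, summing to 485
Step 3: Original sum: 1284
Step 4: Remaining sum = 1284 - 485 = 799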